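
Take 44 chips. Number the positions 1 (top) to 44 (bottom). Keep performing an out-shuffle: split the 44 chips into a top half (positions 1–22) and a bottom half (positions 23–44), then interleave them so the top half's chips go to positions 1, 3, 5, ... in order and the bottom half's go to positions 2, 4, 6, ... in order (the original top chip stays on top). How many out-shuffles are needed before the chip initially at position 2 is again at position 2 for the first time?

Follow position 2 under repeated out-shuffles:
2 → 3 → 5 → 9 → 17 → 33 → 22 → 43 → 42 → 40 → 36 → 28 → 12 → 23 → 2
It first returns after 14 out-shuffles.

14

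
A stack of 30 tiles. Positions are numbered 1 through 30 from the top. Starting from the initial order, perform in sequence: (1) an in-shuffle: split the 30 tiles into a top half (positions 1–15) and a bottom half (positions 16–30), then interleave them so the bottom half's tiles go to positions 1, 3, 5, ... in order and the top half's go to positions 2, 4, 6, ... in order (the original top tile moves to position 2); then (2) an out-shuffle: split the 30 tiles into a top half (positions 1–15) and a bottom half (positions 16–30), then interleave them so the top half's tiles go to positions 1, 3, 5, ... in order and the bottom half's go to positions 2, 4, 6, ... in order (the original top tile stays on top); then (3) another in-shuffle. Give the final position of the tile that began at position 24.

8

Track the tile from position 24 forward through each operation:
  after op 1 (in-shuffle): 24 → 17
  after op 2 (out-shuffle): 17 → 4
  after op 3 (in-shuffle): 4 → 8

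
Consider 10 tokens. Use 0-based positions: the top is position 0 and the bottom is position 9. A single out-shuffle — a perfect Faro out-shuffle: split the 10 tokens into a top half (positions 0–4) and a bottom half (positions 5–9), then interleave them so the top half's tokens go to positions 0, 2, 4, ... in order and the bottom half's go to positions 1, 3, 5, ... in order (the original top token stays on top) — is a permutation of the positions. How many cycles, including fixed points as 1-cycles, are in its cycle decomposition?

4

Trace each unvisited position around until it returns:
(0) (1 2 4 8 7 5) (3 6) (9)
4 cycles in total.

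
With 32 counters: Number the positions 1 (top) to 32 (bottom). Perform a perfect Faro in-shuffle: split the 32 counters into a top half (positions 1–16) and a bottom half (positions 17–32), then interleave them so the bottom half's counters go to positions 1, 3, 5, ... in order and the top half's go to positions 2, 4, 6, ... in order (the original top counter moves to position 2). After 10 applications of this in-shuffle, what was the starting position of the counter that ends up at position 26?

26

Work backwards from position 26, undoing one in-shuffle at a time:
26 ← 13 ← 23 ← 28 ← 14 ← 7 ← 20 ← 10 ← 5 ← 19 ← 26
So the counter now at position 26 started at position 26.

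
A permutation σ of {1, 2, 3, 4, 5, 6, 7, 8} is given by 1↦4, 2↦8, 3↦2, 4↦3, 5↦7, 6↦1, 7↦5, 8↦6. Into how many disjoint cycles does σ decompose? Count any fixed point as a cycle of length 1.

2

Cycle decomposition: (1 4 3 2 8 6) (5 7).
2 cycles.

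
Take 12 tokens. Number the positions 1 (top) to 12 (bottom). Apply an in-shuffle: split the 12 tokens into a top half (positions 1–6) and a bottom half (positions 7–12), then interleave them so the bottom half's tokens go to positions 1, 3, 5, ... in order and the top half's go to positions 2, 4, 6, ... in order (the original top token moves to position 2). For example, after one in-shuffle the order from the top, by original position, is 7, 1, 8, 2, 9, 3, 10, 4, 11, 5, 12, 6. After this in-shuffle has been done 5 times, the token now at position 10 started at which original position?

6

Work backwards from position 10, undoing one in-shuffle at a time:
10 ← 5 ← 9 ← 11 ← 12 ← 6
So the token now at position 10 started at position 6.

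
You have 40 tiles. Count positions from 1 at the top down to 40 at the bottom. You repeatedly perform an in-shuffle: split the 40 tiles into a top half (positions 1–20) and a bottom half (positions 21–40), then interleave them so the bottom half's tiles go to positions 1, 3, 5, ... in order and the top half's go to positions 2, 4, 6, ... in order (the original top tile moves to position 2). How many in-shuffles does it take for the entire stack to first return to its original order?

The in-shuffle permutes the 40 positions with cycle lengths [20, 20].
Every tile is home exactly when every cycle has completed a whole number of laps, i.e. after lcm(20) = 20 in-shuffles.

20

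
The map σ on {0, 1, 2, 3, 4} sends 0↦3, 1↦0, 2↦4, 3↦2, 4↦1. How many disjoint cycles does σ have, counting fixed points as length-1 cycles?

1

Cycle decomposition: (0 3 2 4 1).
1 cycle.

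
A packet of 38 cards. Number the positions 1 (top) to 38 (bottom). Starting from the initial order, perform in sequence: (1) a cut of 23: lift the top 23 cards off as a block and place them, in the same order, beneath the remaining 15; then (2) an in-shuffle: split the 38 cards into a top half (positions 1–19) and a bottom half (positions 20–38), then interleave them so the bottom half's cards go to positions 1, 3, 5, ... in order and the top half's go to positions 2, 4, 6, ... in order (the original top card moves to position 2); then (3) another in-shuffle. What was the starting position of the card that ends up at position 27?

Undo the operations in reverse order, starting from position 27:
  undo op 3 (in-shuffle, from bottom half): 27 ← 33
  undo op 2 (in-shuffle, from bottom half): 33 ← 36
  undo op 1 (cut 23): 36 ← 21
So the card at position 27 came from original position 21.

21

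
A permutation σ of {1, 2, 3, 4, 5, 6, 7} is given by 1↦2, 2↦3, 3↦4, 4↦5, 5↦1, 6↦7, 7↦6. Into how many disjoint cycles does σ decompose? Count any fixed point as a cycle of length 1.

2

Cycle decomposition: (1 2 3 4 5) (6 7).
2 cycles.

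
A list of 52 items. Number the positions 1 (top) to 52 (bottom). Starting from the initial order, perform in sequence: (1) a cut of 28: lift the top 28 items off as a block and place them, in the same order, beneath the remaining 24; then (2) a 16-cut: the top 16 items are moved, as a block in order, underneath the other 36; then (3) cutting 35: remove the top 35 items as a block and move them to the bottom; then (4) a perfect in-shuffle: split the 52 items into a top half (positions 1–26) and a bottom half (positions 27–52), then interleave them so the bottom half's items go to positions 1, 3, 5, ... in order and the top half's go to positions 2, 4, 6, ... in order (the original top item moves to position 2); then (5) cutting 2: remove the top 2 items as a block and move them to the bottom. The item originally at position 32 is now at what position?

Track the item from position 32 forward through each operation:
  after op 1 (cut 28): 32 → 4
  after op 2 (cut 16): 4 → 40
  after op 3 (cut 35): 40 → 5
  after op 4 (in-shuffle): 5 → 10
  after op 5 (cut 2): 10 → 8

8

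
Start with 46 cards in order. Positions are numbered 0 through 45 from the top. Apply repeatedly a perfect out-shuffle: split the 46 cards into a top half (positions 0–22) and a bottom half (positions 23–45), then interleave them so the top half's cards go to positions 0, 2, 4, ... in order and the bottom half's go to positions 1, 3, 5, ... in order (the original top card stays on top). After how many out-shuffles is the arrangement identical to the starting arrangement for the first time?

The out-shuffle permutes the 46 positions with cycle lengths [1, 1, 2, 4, 4, 4, 6, 12, 12].
Every card is home exactly when every cycle has completed a whole number of laps, i.e. after lcm(1, 2, 4, 6, 12) = 12 out-shuffles.

12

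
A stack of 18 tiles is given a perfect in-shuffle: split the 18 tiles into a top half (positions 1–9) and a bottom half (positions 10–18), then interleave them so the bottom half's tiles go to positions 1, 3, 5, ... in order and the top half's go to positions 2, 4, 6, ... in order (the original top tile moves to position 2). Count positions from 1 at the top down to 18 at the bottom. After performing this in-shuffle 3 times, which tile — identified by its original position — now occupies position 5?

Work backwards from position 5, undoing one in-shuffle at a time:
5 ← 12 ← 6 ← 3
So the tile now at position 5 started at position 3.

3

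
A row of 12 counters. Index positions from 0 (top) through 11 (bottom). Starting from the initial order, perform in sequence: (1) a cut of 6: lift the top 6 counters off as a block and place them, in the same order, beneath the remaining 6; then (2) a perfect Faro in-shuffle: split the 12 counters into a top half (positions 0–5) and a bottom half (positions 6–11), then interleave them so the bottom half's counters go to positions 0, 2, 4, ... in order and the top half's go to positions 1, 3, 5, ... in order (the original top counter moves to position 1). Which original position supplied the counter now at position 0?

Undo the operations in reverse order, starting from position 0:
  undo op 2 (in-shuffle, from bottom half): 0 ← 6
  undo op 1 (cut 6): 6 ← 0
So the counter at position 0 came from original position 0.

0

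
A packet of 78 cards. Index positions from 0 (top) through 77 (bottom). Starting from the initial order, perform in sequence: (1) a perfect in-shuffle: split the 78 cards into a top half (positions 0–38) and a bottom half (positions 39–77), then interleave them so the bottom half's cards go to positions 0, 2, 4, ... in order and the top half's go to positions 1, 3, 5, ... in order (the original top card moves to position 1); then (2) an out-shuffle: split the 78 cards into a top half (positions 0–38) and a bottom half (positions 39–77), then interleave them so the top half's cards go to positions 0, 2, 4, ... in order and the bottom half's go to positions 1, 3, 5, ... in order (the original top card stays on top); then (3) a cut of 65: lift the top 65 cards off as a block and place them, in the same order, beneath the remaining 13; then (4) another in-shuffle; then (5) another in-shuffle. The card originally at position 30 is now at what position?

Track the card from position 30 forward through each operation:
  after op 1 (in-shuffle): 30 → 61
  after op 2 (out-shuffle): 61 → 45
  after op 3 (cut 65): 45 → 58
  after op 4 (in-shuffle): 58 → 38
  after op 5 (in-shuffle): 38 → 77

77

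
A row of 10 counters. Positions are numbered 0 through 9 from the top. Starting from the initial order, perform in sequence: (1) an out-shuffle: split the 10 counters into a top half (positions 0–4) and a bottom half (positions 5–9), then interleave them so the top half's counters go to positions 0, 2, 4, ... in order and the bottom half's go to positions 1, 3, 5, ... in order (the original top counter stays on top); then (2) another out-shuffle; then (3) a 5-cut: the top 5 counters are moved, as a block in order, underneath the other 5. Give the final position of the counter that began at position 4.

Track the counter from position 4 forward through each operation:
  after op 1 (out-shuffle): 4 → 8
  after op 2 (out-shuffle): 8 → 7
  after op 3 (cut 5): 7 → 2

2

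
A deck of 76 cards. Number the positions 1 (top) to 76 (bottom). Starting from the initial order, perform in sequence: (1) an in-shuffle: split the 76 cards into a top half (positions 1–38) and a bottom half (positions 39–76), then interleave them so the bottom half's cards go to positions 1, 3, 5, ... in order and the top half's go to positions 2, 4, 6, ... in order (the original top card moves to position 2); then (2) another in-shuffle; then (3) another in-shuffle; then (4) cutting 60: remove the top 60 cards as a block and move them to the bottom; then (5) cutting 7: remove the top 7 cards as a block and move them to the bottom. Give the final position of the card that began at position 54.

Track the card from position 54 forward through each operation:
  after op 1 (in-shuffle): 54 → 31
  after op 2 (in-shuffle): 31 → 62
  after op 3 (in-shuffle): 62 → 47
  after op 4 (cut 60): 47 → 63
  after op 5 (cut 7): 63 → 56

56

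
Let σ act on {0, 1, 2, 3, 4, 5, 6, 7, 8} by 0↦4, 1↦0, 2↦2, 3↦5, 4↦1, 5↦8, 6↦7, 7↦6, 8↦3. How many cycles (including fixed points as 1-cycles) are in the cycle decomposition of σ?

4

Cycle decomposition: (0 4 1) (2) (3 5 8) (6 7).
4 cycles.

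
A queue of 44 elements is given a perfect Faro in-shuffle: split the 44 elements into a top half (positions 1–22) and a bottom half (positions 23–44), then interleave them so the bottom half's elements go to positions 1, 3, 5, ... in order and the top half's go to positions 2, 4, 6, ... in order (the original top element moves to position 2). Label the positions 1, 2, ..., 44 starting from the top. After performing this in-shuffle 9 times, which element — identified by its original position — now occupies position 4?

32

Work backwards from position 4, undoing one in-shuffle at a time:
4 ← 2 ← 1 ← 23 ← 34 ← 17 ← 31 ← 38 ← 19 ← 32
So the element now at position 4 started at position 32.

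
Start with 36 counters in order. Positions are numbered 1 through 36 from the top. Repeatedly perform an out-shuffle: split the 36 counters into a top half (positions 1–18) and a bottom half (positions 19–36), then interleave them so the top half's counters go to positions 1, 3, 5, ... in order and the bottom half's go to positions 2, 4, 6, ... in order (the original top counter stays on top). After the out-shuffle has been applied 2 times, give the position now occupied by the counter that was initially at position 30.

12

Track the counter's position through each out-shuffle:
30 → 24 → 12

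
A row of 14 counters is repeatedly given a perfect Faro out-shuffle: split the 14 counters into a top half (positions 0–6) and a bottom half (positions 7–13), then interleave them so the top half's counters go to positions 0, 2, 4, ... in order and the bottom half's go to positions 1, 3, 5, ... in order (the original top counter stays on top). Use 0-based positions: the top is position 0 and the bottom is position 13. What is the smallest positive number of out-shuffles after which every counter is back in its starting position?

The out-shuffle permutes the 14 positions with cycle lengths [1, 1, 12].
Every counter is home exactly when every cycle has completed a whole number of laps, i.e. after lcm(1, 12) = 12 out-shuffles.

12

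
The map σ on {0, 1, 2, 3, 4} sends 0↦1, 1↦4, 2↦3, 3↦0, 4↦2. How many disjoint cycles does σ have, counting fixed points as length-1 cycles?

Cycle decomposition: (0 1 4 2 3).
1 cycle.

1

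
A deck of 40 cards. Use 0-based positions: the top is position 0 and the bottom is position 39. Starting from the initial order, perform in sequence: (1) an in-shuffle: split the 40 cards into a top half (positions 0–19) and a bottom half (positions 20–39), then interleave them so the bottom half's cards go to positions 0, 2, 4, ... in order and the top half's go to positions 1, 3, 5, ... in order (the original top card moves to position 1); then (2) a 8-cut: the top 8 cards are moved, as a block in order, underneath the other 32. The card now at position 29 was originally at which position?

18

Undo the operations in reverse order, starting from position 29:
  undo op 2 (cut 8): 29 ← 37
  undo op 1 (in-shuffle, from top half): 37 ← 18
So the card at position 29 came from original position 18.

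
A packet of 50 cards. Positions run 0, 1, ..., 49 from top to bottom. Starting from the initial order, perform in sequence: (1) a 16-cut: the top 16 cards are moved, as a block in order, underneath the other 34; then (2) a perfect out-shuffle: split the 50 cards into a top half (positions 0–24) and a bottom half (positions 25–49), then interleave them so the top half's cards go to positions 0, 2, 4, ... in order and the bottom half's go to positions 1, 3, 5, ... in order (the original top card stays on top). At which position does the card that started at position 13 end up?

Track the card from position 13 forward through each operation:
  after op 1 (cut 16): 13 → 47
  after op 2 (out-shuffle): 47 → 45

45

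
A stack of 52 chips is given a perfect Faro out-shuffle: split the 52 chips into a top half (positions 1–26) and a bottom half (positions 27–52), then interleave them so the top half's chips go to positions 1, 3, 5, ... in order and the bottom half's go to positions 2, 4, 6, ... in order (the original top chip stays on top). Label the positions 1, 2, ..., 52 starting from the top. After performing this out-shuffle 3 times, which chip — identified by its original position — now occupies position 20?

Work backwards from position 20, undoing one out-shuffle at a time:
20 ← 36 ← 44 ← 48
So the chip now at position 20 started at position 48.

48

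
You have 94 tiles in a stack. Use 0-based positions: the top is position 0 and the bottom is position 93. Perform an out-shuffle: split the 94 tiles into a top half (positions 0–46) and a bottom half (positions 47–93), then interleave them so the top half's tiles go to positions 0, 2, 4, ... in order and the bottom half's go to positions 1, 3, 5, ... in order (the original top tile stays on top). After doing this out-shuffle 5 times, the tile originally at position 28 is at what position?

59

Track the tile's position through each out-shuffle:
28 → 56 → 19 → 38 → 76 → 59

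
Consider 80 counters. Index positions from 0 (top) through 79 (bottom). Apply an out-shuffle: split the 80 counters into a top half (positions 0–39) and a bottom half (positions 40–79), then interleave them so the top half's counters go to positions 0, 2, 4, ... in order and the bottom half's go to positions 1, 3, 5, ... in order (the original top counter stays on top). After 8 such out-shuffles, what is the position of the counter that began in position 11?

Track the counter's position through each out-shuffle:
11 → 22 → 44 → 9 → 18 → 36 → 72 → 65 → 51

51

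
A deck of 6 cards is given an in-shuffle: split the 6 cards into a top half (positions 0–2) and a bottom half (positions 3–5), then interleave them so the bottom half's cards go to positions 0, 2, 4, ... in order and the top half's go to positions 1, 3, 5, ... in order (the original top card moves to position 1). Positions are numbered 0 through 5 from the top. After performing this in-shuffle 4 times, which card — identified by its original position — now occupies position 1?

Work backwards from position 1, undoing one in-shuffle at a time:
1 ← 0 ← 3 ← 1 ← 0
So the card now at position 1 started at position 0.

0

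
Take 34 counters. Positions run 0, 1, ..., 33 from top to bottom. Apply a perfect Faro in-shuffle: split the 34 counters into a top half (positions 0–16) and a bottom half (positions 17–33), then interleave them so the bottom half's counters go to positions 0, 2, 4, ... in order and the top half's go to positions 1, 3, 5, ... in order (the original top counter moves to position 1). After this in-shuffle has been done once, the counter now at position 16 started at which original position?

25

Work backwards from position 16, undoing one in-shuffle at a time:
16 ← 25
So the counter now at position 16 started at position 25.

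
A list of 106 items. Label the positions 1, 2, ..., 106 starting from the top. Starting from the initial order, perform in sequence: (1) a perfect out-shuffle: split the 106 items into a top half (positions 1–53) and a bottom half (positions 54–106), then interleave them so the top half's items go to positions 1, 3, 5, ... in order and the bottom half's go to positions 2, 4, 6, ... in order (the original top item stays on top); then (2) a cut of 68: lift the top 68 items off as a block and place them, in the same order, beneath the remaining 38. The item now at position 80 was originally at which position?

74

Undo the operations in reverse order, starting from position 80:
  undo op 2 (cut 68): 80 ← 42
  undo op 1 (out-shuffle, from bottom half): 42 ← 74
So the item at position 80 came from original position 74.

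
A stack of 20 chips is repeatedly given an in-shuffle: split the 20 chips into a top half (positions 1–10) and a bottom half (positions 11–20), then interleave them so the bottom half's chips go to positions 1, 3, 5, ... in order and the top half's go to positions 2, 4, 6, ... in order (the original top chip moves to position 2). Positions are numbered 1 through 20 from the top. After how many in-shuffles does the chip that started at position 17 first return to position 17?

Follow position 17 under repeated in-shuffles:
17 → 13 → 5 → 10 → 20 → 19 → 17
It first returns after 6 in-shuffles.

6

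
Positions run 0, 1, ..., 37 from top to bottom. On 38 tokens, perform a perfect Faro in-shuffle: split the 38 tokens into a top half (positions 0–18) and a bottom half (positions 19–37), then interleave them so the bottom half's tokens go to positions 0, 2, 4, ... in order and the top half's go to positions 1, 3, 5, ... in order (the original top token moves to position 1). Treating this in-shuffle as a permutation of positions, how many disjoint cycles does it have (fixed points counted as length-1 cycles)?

Trace each unvisited position around until it returns:
(0 1 3 7 15 31 ... len 12) (2 5 11 23 8 17 ... len 12) (6 13 27 16 33 28 ... len 12) (12 25)
4 cycles in total.

4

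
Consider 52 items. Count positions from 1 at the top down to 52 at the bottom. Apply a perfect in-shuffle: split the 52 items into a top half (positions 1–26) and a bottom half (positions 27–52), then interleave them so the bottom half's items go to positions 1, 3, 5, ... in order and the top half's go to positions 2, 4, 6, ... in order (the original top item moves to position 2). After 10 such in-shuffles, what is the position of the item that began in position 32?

14

Track the item's position through each in-shuffle:
32 → 11 → 22 → 44 → 35 → 17 → 34 → 15 → 30 → 7 → 14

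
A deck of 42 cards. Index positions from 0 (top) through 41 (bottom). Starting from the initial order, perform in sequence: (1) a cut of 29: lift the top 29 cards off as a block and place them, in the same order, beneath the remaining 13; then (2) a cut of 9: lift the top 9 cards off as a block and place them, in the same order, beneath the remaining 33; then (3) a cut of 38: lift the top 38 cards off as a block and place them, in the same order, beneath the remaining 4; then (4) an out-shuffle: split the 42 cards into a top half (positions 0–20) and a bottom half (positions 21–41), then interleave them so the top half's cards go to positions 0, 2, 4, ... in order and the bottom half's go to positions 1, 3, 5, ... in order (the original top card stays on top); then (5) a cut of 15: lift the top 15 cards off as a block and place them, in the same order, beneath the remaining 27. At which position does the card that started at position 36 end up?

31

Track the card from position 36 forward through each operation:
  after op 1 (cut 29): 36 → 7
  after op 2 (cut 9): 7 → 40
  after op 3 (cut 38): 40 → 2
  after op 4 (out-shuffle): 2 → 4
  after op 5 (cut 15): 4 → 31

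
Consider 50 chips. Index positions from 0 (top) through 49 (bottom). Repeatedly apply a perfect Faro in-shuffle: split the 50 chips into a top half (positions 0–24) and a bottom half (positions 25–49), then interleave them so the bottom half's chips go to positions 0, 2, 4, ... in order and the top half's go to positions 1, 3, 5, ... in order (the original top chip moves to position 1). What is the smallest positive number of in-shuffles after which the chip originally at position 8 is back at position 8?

Follow position 8 under repeated in-shuffles:
8 → 17 → 35 → 20 → 41 → 32 → 14 → 29 → 8
It first returns after 8 in-shuffles.

8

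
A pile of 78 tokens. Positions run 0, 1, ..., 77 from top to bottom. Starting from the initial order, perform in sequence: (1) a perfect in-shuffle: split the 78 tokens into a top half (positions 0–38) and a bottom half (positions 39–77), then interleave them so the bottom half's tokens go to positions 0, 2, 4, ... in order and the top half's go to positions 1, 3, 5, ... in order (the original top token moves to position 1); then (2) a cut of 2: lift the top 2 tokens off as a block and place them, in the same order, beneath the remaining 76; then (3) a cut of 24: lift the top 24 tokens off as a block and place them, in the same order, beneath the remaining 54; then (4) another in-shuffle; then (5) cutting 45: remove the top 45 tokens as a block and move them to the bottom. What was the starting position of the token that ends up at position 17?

Undo the operations in reverse order, starting from position 17:
  undo op 5 (cut 45): 17 ← 62
  undo op 4 (in-shuffle, from bottom half): 62 ← 70
  undo op 3 (cut 24): 70 ← 16
  undo op 2 (cut 2): 16 ← 18
  undo op 1 (in-shuffle, from bottom half): 18 ← 48
So the token at position 17 came from original position 48.

48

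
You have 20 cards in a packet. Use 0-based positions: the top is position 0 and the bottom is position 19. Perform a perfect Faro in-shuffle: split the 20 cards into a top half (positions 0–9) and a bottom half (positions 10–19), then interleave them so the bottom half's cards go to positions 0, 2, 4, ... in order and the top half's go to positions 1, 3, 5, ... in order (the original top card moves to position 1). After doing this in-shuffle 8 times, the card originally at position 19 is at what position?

16

Track the card's position through each in-shuffle:
19 → 18 → 16 → 12 → 4 → 9 → 19 → 18 → 16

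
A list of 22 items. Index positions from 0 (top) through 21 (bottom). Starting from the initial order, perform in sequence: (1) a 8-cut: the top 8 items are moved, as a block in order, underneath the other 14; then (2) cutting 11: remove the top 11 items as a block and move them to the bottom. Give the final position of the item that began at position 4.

Track the item from position 4 forward through each operation:
  after op 1 (cut 8): 4 → 18
  after op 2 (cut 11): 18 → 7

7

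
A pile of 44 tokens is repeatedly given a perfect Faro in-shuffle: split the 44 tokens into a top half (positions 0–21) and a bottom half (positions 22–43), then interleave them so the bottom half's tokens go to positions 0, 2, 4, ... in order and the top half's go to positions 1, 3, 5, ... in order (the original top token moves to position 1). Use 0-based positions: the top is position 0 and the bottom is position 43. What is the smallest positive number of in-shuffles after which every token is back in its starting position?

12

The in-shuffle permutes the 44 positions with cycle lengths [2, 4, 4, 4, 6, 12, 12].
Every token is home exactly when every cycle has completed a whole number of laps, i.e. after lcm(2, 4, 6, 12) = 12 in-shuffles.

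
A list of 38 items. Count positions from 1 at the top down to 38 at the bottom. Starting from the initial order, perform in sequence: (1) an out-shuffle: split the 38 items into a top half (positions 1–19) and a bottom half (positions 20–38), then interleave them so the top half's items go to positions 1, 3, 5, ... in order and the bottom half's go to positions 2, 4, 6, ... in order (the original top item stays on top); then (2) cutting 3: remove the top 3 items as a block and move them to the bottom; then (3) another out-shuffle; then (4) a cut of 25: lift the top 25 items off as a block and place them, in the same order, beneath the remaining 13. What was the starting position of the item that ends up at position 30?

Undo the operations in reverse order, starting from position 30:
  undo op 4 (cut 25): 30 ← 17
  undo op 3 (out-shuffle, from top half): 17 ← 9
  undo op 2 (cut 3): 9 ← 12
  undo op 1 (out-shuffle, from bottom half): 12 ← 25
So the item at position 30 came from original position 25.

25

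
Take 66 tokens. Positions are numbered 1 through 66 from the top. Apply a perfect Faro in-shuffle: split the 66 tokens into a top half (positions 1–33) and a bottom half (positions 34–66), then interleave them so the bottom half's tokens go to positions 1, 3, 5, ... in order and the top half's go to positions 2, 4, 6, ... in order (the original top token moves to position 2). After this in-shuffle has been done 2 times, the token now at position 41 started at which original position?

Work backwards from position 41, undoing one in-shuffle at a time:
41 ← 54 ← 27
So the token now at position 41 started at position 27.

27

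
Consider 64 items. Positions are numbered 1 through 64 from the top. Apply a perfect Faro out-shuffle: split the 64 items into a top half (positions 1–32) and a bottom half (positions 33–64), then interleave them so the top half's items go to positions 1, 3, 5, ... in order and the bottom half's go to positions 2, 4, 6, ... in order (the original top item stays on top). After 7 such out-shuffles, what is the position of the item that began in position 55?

46

Track the item's position through each out-shuffle:
55 → 46 → 28 → 55 → 46 → 28 → 55 → 46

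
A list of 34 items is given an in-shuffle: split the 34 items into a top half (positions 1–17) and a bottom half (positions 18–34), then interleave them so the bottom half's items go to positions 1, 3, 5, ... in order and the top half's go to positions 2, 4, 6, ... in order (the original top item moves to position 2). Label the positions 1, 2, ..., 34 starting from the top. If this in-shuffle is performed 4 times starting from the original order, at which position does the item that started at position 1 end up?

16

Track the item's position through each in-shuffle:
1 → 2 → 4 → 8 → 16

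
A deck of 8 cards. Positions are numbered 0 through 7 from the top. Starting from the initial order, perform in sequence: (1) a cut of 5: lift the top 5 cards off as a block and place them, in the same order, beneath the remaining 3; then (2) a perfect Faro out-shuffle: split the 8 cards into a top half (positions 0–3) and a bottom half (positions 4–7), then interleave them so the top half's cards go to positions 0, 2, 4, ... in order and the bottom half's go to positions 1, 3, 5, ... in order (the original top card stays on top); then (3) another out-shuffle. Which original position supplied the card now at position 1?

7

Undo the operations in reverse order, starting from position 1:
  undo op 3 (out-shuffle, from bottom half): 1 ← 4
  undo op 2 (out-shuffle, from top half): 4 ← 2
  undo op 1 (cut 5): 2 ← 7
So the card at position 1 came from original position 7.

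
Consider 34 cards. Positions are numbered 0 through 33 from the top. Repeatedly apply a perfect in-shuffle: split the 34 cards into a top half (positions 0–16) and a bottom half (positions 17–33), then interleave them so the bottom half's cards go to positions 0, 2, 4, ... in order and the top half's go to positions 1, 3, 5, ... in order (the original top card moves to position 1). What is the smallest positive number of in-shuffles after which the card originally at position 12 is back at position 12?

12

Follow position 12 under repeated in-shuffles:
12 → 25 → 16 → 33 → 32 → 30 → 26 → 18 → 2 → 5 → 11 → 23 → 12
It first returns after 12 in-shuffles.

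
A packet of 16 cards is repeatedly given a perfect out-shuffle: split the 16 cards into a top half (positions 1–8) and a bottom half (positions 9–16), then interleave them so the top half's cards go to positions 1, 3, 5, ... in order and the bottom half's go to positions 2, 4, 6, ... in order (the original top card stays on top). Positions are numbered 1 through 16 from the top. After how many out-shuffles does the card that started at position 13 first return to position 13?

Follow position 13 under repeated out-shuffles:
13 → 10 → 4 → 7 → 13
It first returns after 4 out-shuffles.

4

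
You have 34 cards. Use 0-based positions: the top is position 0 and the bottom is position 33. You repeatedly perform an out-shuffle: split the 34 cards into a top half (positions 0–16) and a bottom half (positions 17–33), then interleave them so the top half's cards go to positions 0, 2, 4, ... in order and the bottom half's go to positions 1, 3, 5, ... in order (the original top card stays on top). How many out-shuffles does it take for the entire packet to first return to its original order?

10

The out-shuffle permutes the 34 positions with cycle lengths [1, 1, 2, 10, 10, 10].
Every card is home exactly when every cycle has completed a whole number of laps, i.e. after lcm(1, 2, 10) = 10 out-shuffles.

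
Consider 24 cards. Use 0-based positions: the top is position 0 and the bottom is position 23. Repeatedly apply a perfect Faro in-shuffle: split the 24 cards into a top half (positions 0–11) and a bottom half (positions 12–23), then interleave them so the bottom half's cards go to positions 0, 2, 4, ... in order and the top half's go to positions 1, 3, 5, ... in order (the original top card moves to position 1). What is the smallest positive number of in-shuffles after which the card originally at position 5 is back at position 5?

Follow position 5 under repeated in-shuffles:
5 → 11 → 23 → 22 → 20 → 16 → 8 → 17 → 10 → 21 → 18 → 12 → 0 → 1 → 3 → 7 → 15 → 6 → 13 → 2 → 5
It first returns after 20 in-shuffles.

20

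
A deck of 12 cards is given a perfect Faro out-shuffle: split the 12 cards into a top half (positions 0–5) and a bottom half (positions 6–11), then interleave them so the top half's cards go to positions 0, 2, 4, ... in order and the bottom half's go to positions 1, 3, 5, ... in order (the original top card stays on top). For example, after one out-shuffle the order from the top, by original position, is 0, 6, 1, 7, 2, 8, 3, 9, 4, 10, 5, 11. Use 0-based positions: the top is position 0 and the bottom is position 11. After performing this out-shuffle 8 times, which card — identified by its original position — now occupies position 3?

1

Work backwards from position 3, undoing one out-shuffle at a time:
3 ← 7 ← 9 ← 10 ← 5 ← 8 ← 4 ← 2 ← 1
So the card now at position 3 started at position 1.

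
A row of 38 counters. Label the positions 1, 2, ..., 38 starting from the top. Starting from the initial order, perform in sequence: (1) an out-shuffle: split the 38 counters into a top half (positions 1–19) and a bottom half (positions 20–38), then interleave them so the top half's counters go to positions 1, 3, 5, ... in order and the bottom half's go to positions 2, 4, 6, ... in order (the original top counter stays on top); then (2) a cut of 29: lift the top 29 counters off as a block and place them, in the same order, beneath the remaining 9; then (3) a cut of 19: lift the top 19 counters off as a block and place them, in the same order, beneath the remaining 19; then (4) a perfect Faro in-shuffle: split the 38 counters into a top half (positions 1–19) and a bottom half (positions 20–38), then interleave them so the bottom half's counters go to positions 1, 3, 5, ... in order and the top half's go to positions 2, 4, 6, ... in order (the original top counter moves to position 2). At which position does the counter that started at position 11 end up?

22

Track the counter from position 11 forward through each operation:
  after op 1 (out-shuffle): 11 → 21
  after op 2 (cut 29): 21 → 30
  after op 3 (cut 19): 30 → 11
  after op 4 (in-shuffle): 11 → 22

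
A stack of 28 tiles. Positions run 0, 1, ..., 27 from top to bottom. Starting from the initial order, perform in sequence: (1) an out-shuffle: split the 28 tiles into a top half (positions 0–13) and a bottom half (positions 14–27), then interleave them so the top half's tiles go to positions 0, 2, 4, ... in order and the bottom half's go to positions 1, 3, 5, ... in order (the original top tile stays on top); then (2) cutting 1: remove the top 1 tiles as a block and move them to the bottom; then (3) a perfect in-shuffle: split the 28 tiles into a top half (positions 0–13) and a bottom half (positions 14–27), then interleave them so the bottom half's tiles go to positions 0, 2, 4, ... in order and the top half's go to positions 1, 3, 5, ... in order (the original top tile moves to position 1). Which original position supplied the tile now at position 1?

Undo the operations in reverse order, starting from position 1:
  undo op 3 (in-shuffle, from top half): 1 ← 0
  undo op 2 (cut 1): 0 ← 1
  undo op 1 (out-shuffle, from bottom half): 1 ← 14
So the tile at position 1 came from original position 14.

14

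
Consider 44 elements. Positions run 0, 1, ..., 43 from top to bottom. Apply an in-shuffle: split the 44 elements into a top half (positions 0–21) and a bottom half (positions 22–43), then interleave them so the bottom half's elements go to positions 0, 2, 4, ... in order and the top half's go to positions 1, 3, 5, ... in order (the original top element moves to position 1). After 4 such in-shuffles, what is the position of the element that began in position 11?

Track the element's position through each in-shuffle:
11 → 23 → 2 → 5 → 11

11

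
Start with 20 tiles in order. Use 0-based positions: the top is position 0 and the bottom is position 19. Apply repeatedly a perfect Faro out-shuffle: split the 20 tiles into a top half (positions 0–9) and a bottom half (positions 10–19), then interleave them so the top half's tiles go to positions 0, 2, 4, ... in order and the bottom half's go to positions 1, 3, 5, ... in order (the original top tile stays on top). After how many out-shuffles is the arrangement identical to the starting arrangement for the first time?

18

The out-shuffle permutes the 20 positions with cycle lengths [1, 1, 18].
Every tile is home exactly when every cycle has completed a whole number of laps, i.e. after lcm(1, 18) = 18 out-shuffles.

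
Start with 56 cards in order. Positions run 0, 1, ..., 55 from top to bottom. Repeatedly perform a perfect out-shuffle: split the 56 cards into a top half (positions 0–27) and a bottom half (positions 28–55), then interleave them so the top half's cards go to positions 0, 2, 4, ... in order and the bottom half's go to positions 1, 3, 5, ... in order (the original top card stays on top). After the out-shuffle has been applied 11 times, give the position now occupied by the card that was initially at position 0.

Position 0 is a fixed point of every out-shuffle, so the card never moves.

0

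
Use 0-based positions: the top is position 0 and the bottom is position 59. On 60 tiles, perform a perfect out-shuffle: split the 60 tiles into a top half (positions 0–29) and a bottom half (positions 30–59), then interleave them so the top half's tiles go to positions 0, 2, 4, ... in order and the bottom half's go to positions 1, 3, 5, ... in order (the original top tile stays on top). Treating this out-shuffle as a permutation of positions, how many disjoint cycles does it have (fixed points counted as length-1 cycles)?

3

Trace each unvisited position around until it returns:
(0) (1 2 4 8 16 32 ... len 58) (59)
3 cycles in total.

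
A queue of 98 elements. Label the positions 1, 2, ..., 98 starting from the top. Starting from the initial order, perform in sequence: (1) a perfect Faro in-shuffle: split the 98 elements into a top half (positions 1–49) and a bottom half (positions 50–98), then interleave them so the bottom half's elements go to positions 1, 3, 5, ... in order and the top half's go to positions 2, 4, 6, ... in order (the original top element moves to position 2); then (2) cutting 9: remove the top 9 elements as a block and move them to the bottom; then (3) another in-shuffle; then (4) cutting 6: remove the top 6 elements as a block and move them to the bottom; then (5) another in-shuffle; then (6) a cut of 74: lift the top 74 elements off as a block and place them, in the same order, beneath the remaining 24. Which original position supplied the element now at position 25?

68

Undo the operations in reverse order, starting from position 25:
  undo op 6 (cut 74): 25 ← 1
  undo op 5 (in-shuffle, from bottom half): 1 ← 50
  undo op 4 (cut 6): 50 ← 56
  undo op 3 (in-shuffle, from top half): 56 ← 28
  undo op 2 (cut 9): 28 ← 37
  undo op 1 (in-shuffle, from bottom half): 37 ← 68
So the element at position 25 came from original position 68.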